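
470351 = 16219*29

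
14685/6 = 2447 + 1/2  =  2447.50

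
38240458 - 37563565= 676893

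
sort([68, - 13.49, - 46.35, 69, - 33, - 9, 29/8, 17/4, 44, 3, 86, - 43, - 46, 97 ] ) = [ - 46.35, - 46, - 43, - 33,-13.49, - 9, 3,29/8, 17/4,  44,68, 69,86,97 ]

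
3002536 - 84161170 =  - 81158634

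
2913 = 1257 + 1656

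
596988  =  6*99498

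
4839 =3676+1163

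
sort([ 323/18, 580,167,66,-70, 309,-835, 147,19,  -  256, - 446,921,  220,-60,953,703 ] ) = [- 835,-446,-256,- 70,-60 , 323/18 , 19 , 66,147,167,  220, 309 , 580,703, 921 , 953 ] 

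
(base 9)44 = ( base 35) 15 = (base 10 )40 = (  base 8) 50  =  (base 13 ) 31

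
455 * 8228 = 3743740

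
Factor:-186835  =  -5^1 * 11^1*43^1 *79^1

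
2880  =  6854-3974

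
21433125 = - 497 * ( - 43125) 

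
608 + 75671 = 76279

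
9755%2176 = 1051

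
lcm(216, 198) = 2376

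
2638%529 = 522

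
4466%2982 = 1484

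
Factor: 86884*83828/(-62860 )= - 260118284/2245=- 2^2*5^( - 1 )*19^1*29^1*107^1*449^ ( - 1)*1103^1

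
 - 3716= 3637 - 7353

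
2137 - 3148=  - 1011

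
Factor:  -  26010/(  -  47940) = 2^(  -  1 )*3^1*17^1 * 47^(-1 ) = 51/94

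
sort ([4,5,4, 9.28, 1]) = [1, 4,4,  5, 9.28]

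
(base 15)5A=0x55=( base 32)2L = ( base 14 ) 61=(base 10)85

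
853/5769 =853/5769= 0.15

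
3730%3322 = 408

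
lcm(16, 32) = 32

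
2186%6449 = 2186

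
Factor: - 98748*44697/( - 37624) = 2^( - 1)*3^3*13^1 * 47^1 * 211^1 * 317^1 * 4703^ ( - 1) = 1103434839/9406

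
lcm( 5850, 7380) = 479700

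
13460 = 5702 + 7758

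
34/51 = 2/3 = 0.67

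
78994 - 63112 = 15882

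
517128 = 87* 5944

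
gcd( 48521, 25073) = 1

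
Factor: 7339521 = 3^1  *7^1*373^1*937^1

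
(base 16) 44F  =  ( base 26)1gb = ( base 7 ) 3134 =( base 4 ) 101033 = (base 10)1103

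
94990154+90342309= 185332463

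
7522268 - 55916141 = -48393873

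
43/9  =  4 + 7/9= 4.78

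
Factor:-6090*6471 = -2^1*3^3*5^1*7^1*29^1*719^1 = - 39408390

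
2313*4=9252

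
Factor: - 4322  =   - 2^1*2161^1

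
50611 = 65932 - 15321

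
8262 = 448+7814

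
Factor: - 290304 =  - 2^9*3^4*7^1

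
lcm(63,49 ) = 441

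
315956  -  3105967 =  - 2790011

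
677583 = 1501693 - 824110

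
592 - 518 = 74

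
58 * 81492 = 4726536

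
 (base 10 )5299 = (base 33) 4sj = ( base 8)12263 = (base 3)21021021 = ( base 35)4BE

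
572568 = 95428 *6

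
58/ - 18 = - 29/9 = - 3.22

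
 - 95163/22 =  - 95163/22 = - 4325.59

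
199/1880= 199/1880 = 0.11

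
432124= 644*671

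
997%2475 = 997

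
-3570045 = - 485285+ - 3084760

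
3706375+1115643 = 4822018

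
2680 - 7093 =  - 4413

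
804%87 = 21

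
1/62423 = 1/62423 = 0.00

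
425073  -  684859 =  - 259786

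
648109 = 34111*19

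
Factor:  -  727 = - 727^1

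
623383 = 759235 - 135852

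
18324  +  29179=47503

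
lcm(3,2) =6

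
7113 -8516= -1403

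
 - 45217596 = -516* 87631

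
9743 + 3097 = 12840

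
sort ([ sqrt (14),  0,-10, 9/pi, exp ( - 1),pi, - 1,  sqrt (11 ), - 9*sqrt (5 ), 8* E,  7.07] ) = [ - 9*sqrt (5), - 10, - 1, 0,exp( - 1),9/pi,pi , sqrt(11 ),sqrt (14), 7.07, 8*E]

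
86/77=1 + 9/77 = 1.12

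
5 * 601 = 3005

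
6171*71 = 438141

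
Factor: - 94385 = -5^1* 43^1*439^1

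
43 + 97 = 140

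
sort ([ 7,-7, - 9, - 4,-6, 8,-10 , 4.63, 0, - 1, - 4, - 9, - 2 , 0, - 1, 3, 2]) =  [ - 10, -9 ,  -  9, - 7, - 6,-4,-4, - 2, - 1,- 1  ,  0, 0, 2, 3,4.63,7, 8 ] 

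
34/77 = 34/77 = 0.44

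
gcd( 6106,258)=86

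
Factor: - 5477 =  - 5477^1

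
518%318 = 200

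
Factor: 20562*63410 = 1303836420= 2^2*3^1 * 5^1*17^1 * 23^1* 149^1 * 373^1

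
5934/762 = 7 + 100/127 = 7.79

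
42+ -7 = 35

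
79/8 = 9 + 7/8 = 9.88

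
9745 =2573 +7172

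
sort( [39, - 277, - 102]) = [ - 277, - 102,39]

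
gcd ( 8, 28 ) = 4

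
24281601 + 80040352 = 104321953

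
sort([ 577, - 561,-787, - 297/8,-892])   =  [-892,  -  787,- 561,-297/8, 577 ]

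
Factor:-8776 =- 2^3*1097^1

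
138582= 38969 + 99613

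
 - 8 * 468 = -3744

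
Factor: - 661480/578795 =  - 8/7 = - 2^3*7^(  -  1 ) 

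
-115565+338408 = 222843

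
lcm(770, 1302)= 71610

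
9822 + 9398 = 19220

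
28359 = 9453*3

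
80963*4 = 323852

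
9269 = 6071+3198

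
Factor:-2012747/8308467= - 3^(-3)*11^1*67^1*127^( - 1)*2423^(  -  1)*2731^1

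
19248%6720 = 5808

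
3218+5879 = 9097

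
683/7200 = 683/7200 = 0.09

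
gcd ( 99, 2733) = 3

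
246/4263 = 82/1421 = 0.06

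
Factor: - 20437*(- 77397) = 3^1*107^1* 191^1*25799^1 = 1581762489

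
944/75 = 944/75 = 12.59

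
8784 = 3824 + 4960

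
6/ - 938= - 1+466/469 =- 0.01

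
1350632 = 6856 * 197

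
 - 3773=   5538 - 9311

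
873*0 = 0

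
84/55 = 84/55 = 1.53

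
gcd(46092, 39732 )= 12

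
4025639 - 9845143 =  - 5819504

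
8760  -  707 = 8053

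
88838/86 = 1033 = 1033.00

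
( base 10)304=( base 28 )ao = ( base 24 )CG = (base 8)460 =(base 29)AE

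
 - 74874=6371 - 81245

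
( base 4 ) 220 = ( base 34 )16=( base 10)40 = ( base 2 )101000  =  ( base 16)28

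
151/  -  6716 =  - 151/6716=-  0.02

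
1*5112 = 5112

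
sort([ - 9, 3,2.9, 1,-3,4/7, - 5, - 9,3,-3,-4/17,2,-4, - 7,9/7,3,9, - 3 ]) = [ -9, - 9,-7, - 5, - 4 , - 3,-3 , - 3,-4/17,4/7,1,9/7,2,  2.9, 3, 3,  3 , 9 ] 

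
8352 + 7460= 15812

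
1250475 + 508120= 1758595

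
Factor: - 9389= - 41^1 * 229^1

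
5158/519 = 5158/519 = 9.94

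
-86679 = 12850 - 99529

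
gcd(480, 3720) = 120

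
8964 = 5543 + 3421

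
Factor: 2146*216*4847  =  2246758992= 2^4 * 3^3*29^1*37^2 *131^1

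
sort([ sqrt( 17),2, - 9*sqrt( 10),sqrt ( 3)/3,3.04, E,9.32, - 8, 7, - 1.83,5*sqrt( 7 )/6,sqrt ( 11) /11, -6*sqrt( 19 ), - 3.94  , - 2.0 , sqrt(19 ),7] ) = [ - 9*sqrt( 10), - 6* sqrt( 19), - 8,-3.94, - 2.0, - 1.83,sqrt( 11 ) /11,  sqrt( 3)/3,2,5*sqrt( 7 )/6, E,3.04,sqrt(17 ),sqrt(19),7,7 , 9.32 ]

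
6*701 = 4206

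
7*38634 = 270438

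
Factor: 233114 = 2^1*7^1 * 16651^1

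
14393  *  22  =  316646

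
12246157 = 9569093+2677064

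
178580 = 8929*20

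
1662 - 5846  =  -4184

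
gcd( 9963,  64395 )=243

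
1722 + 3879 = 5601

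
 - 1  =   - 1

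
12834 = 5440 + 7394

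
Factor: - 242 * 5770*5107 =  - 2^2*5^1*11^2*577^1*5107^1  =  -  7131108380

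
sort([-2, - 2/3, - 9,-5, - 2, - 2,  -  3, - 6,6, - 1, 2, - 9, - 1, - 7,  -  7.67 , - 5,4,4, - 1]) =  [ - 9, - 9, - 7.67, - 7, - 6, - 5, - 5, - 3, - 2, - 2, - 2, - 1, - 1, -1, - 2/3,2,4, 4, 6 ]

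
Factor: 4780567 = 11^1 * 434597^1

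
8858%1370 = 638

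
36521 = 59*619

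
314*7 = 2198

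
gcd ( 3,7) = 1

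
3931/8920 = 3931/8920 =0.44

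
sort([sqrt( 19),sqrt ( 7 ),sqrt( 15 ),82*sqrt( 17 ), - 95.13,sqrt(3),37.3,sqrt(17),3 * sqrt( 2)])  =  [ - 95.13,sqrt( 3),  sqrt( 7 ),sqrt( 15), sqrt (17 ),  3*sqrt( 2), sqrt( 19),37.3,82* sqrt( 17 ) ]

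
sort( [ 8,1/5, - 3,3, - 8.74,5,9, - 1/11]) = [ - 8.74, - 3,- 1/11,1/5,  3, 5,8,9]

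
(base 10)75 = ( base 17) 47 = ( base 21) 3C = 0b1001011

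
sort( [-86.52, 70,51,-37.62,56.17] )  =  [- 86.52, - 37.62,51,56.17,70 ]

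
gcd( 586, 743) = 1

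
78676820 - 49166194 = 29510626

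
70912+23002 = 93914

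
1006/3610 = 503/1805 =0.28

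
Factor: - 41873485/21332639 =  - 5^1*103^(- 1 )*1327^1*6311^1*207113^( - 1) 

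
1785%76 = 37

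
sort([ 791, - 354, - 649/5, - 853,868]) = [ - 853, - 354, - 649/5, 791,868]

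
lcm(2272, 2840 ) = 11360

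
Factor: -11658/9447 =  - 58/47= - 2^1*29^1*47^( - 1 )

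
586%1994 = 586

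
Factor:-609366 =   -  2^1 * 3^1*101561^1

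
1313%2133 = 1313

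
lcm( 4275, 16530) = 247950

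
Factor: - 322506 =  - 2^1*3^2*19^1 * 23^1*41^1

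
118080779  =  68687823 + 49392956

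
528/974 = 264/487 = 0.54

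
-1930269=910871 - 2841140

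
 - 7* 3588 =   -  25116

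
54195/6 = 9032 + 1/2 = 9032.50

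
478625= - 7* ( - 68375 )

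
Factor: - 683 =-683^1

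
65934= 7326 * 9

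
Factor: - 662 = - 2^1*331^1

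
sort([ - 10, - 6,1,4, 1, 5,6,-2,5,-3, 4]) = [- 10,-6 , - 3, - 2, 1,1,4,4,  5,5 , 6 ] 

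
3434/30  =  114 + 7/15 = 114.47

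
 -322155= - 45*7159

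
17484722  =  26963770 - 9479048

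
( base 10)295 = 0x127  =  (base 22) D9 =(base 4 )10213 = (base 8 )447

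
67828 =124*547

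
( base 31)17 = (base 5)123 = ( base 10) 38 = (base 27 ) 1B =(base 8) 46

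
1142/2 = 571 =571.00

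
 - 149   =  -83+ - 66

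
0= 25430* 0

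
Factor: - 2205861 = -3^1*7^1 * 23^1*4567^1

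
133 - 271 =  - 138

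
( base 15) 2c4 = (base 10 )634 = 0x27A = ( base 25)109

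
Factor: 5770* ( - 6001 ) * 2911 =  - 100795616470  =  - 2^1* 5^1*17^1*41^1*71^1*353^1*577^1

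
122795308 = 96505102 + 26290206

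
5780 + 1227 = 7007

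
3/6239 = 3/6239= 0.00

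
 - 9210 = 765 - 9975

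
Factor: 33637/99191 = 33637^1*99191^ ( - 1)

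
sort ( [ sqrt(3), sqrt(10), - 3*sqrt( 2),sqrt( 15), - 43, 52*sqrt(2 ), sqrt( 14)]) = [ - 43 , - 3*sqrt( 2),  sqrt(3 ),sqrt( 10),sqrt( 14),sqrt(15) , 52*sqrt(2 ) ]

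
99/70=99/70 = 1.41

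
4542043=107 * 42449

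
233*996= 232068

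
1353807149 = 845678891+508128258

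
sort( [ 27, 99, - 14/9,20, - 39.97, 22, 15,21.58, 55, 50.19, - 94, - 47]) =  [- 94, - 47,-39.97, - 14/9,15,20,21.58 , 22, 27,50.19,55, 99]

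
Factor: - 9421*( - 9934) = 93588214 = 2^1*4967^1*9421^1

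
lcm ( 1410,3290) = 9870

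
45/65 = 9/13 = 0.69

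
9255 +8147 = 17402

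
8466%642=120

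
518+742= 1260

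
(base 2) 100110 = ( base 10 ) 38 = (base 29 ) 19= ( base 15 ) 28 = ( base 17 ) 24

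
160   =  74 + 86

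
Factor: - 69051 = -3^1*23017^1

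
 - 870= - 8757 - -7887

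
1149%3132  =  1149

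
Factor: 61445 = 5^1*12289^1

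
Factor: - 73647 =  - 3^2 *7^2 * 167^1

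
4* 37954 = 151816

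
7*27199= 190393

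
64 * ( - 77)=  - 4928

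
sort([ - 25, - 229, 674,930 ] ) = [-229, - 25,674, 930 ] 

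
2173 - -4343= 6516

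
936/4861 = 936/4861 =0.19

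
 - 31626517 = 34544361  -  66170878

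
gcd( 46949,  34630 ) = 1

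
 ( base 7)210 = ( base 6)253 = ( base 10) 105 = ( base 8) 151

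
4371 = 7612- 3241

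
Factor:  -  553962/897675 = - 2^1*5^( - 2)*17^1*5431^1*11969^(-1) = - 184654/299225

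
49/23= 2 + 3/23  =  2.13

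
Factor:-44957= -11^1*61^1*67^1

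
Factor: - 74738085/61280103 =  - 5^1 *29^( - 1)*37^( - 1) * 43^1*19037^( - 1) * 115873^1 = - 24912695/20426701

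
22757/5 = 4551 + 2/5 = 4551.40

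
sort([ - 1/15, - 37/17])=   [-37/17 , -1/15]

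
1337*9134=12212158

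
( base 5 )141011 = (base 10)5756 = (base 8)13174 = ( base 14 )2152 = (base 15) 1a8b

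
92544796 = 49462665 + 43082131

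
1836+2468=4304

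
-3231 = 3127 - 6358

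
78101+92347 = 170448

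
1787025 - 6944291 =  - 5157266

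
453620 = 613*740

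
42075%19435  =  3205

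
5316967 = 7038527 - 1721560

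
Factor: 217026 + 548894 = 2^5*5^1*4787^1 = 765920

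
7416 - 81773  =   - 74357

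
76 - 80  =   - 4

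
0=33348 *0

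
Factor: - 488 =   -  2^3* 61^1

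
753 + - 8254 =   -  7501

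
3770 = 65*58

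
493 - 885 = -392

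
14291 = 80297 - 66006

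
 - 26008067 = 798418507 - 824426574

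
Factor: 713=23^1*31^1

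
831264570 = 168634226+662630344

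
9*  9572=86148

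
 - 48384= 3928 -52312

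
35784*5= 178920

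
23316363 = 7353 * 3171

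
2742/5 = 2742/5 = 548.40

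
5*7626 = 38130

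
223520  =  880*254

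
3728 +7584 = 11312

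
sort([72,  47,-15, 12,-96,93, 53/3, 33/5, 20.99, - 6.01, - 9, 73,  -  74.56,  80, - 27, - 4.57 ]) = [ - 96, - 74.56, - 27, - 15, -9, - 6.01, - 4.57, 33/5,  12, 53/3,20.99, 47,72, 73,80,  93]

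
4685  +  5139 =9824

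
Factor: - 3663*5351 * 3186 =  - 2^1*3^5* 11^1*37^1*59^1*5351^1  =  - 62447871618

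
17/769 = 17/769=0.02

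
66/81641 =66/81641  =  0.00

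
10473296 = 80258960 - 69785664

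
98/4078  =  49/2039 = 0.02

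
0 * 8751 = 0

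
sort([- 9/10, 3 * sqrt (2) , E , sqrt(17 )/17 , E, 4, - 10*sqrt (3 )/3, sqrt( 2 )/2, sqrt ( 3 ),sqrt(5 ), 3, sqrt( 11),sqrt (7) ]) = [ - 10*sqrt( 3 )/3,-9/10, sqrt( 17 )/17, sqrt( 2)/2, sqrt(3), sqrt(5 ), sqrt(7 ), E, E, 3, sqrt (11 ), 4, 3*sqrt( 2 )]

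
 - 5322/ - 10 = 2661/5 = 532.20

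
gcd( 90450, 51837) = 3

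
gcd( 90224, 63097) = 1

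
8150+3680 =11830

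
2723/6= 453  +  5/6 = 453.83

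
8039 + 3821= 11860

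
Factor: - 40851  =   - 3^3*17^1*89^1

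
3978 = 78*51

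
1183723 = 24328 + 1159395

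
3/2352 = 1/784  =  0.00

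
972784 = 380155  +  592629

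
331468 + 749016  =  1080484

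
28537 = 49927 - 21390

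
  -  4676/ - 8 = 584 + 1/2 =584.50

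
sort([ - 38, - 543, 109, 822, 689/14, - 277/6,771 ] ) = [ - 543, - 277/6, - 38,689/14, 109,771,822] 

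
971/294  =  971/294 = 3.30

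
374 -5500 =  - 5126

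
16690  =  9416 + 7274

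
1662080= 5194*320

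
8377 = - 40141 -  - 48518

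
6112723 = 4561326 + 1551397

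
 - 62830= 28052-90882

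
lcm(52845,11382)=739830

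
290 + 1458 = 1748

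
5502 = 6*917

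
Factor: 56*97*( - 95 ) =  - 516040 = - 2^3*5^1*7^1*19^1*97^1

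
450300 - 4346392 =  - 3896092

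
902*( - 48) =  - 43296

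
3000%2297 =703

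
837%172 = 149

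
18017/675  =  18017/675 = 26.69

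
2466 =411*6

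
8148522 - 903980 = 7244542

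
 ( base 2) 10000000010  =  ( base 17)396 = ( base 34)u6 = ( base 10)1026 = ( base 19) 2G0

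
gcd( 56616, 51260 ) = 4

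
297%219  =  78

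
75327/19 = 75327/19 = 3964.58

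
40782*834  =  34012188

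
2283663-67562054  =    -  65278391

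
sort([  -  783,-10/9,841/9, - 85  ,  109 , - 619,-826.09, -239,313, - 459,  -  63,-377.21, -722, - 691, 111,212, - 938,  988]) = [ - 938,-826.09  ,- 783,-722, -691, - 619, - 459,-377.21, - 239, - 85, - 63,-10/9,841/9,109,111,212,313,988] 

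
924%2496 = 924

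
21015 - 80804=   -  59789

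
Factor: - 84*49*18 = -74088 = -2^3 * 3^3 *7^3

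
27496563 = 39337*699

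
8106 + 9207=17313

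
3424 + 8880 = 12304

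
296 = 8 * 37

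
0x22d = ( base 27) KH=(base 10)557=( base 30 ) IH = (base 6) 2325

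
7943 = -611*( - 13)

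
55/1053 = 55/1053 = 0.05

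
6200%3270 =2930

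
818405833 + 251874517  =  1070280350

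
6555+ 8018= 14573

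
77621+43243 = 120864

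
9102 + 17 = 9119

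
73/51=1 + 22/51 = 1.43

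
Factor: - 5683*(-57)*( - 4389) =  - 3^2*7^1*11^1*19^2*5683^1 = -  1421733159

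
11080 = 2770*4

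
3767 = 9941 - 6174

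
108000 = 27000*4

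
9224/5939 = 9224/5939 = 1.55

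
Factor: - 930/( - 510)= 17^( - 1)*31^1 = 31/17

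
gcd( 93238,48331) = 1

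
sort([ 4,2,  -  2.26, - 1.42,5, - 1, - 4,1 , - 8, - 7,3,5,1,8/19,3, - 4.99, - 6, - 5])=[ - 8, - 7, - 6,- 5,  -  4.99, - 4,-2.26, - 1.42,-1, 8/19, 1, 1,2,3, 3,4,  5,5]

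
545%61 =57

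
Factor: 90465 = 3^1*5^1* 37^1 * 163^1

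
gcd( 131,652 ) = 1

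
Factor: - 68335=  - 5^1*79^1*173^1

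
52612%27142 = 25470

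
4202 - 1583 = 2619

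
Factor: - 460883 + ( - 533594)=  -994477 = - 11^1 * 90407^1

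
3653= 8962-5309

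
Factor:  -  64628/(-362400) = 107/600 = 2^( - 3 )*3^(  -  1)*5^( - 2 )*107^1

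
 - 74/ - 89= 74/89 = 0.83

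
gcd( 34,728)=2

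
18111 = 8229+9882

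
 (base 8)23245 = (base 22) k9f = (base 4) 2122211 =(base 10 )9893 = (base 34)8IX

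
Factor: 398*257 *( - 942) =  - 96353412 = -  2^2*3^1*157^1*199^1*257^1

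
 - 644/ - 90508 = 161/22627 = 0.01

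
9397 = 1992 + 7405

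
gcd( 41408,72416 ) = 32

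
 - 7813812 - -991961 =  - 6821851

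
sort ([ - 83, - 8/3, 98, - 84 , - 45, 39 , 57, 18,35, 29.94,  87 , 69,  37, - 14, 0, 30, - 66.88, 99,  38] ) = [ - 84, - 83, - 66.88,-45, - 14  , - 8/3,0,18,29.94,  30,  35, 37,38,  39, 57,69,  87, 98,  99 ]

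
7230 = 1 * 7230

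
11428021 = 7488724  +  3939297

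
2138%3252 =2138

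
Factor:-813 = - 3^1* 271^1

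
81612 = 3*27204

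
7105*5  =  35525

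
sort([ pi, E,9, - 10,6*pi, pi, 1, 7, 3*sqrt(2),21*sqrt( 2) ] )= [ - 10, 1, E,pi,pi,  3 *sqrt( 2),7,9,  6 * pi, 21*sqrt( 2)]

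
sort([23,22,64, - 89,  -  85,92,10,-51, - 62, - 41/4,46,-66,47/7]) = [ - 89,-85, - 66, - 62, - 51, - 41/4, 47/7,  10,22,23, 46, 64, 92]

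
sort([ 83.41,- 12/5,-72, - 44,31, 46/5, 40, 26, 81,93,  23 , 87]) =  [ - 72 , - 44, - 12/5, 46/5, 23,26, 31, 40, 81,  83.41, 87, 93]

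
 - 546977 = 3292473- 3839450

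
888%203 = 76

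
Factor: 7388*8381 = 2^2  *17^2 * 29^1*1847^1  =  61918828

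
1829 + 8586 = 10415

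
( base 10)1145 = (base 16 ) 479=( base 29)1AE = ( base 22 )281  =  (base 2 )10001111001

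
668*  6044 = 4037392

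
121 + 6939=7060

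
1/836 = 1/836 = 0.00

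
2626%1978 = 648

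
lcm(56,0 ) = 0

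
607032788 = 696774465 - 89741677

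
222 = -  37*(-6)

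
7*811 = 5677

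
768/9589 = 768/9589 = 0.08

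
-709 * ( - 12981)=9203529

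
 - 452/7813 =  - 452/7813 = -  0.06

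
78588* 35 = 2750580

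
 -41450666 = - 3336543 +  -38114123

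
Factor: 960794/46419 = 2^1 * 3^( - 1)*41^1*11717^1* 15473^(-1)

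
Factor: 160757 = 160757^1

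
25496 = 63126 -37630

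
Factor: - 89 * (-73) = 73^1 * 89^1 = 6497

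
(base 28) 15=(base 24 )19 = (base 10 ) 33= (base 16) 21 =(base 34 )X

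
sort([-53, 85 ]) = [  -  53 , 85]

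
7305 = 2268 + 5037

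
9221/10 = 9221/10  =  922.10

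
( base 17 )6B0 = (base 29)287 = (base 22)3L7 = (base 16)781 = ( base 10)1921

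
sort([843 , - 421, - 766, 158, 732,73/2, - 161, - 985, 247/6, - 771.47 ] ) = [ - 985, - 771.47, - 766, - 421, - 161, 73/2, 247/6, 158, 732,843] 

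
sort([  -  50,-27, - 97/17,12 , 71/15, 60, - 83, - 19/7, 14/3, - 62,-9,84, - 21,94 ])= [ - 83, - 62,  -  50,-27, - 21,-9,-97/17, - 19/7, 14/3, 71/15,  12 , 60, 84,  94] 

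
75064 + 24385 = 99449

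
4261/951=4261/951 = 4.48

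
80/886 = 40/443 = 0.09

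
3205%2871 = 334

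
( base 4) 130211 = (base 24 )345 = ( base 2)11100100101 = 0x725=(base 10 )1829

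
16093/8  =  2011 + 5/8 = 2011.62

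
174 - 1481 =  - 1307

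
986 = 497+489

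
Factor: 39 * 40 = 1560 = 2^3*3^1*5^1* 13^1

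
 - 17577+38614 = 21037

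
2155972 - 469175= 1686797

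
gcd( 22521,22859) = 1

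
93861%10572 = 9285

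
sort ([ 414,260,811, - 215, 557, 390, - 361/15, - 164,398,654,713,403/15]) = [ - 215, - 164, - 361/15 , 403/15 , 260,390,398,414,557 , 654,713,811]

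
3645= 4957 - 1312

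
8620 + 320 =8940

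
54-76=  - 22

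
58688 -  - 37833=96521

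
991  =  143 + 848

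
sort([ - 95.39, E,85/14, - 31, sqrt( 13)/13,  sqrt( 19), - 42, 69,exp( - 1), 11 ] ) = [ -95.39,-42, - 31, sqrt( 13) /13, exp( - 1 ), E, sqrt( 19), 85/14, 11, 69]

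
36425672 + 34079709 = 70505381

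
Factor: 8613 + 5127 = 2^2*3^1 * 5^1*229^1 = 13740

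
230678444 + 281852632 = 512531076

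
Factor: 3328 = 2^8*13^1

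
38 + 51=89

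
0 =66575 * 0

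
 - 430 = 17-447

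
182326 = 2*91163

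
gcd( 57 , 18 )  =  3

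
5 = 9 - 4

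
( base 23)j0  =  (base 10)437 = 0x1B5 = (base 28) fh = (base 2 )110110101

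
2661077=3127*851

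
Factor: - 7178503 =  - 2017^1*3559^1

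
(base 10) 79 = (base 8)117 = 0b1001111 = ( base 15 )54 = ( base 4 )1033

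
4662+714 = 5376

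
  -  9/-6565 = 9/6565 = 0.00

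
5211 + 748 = 5959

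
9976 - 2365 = 7611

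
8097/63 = 2699/21 =128.52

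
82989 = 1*82989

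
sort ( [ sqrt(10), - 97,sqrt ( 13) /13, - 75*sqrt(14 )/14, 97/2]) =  [ - 97,-75*sqrt( 14)/14, sqrt( 13) /13,sqrt(10),97/2]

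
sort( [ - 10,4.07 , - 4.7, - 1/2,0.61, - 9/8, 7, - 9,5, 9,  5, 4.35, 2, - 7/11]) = [- 10, - 9, - 4.7,  -  9/8, - 7/11,  -  1/2, 0.61, 2, 4.07, 4.35,5, 5,7, 9] 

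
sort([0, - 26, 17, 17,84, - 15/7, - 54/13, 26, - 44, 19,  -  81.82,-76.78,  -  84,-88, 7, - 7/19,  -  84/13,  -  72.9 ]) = [ - 88,- 84, -81.82, - 76.78,  -  72.9, - 44,  -  26, - 84/13,- 54/13,  -  15/7, - 7/19, 0, 7, 17,17,  19,26, 84]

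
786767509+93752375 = 880519884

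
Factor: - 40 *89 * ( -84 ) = 299040=2^5*3^1 * 5^1*7^1*89^1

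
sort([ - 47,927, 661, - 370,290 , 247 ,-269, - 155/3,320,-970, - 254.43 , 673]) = [ - 970, - 370, - 269 , - 254.43, - 155/3 , - 47,247, 290,320, 661, 673,927 ] 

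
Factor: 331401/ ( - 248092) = - 903/676 = - 2^( -2)*3^1*7^1*13^(-2 )*43^1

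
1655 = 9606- 7951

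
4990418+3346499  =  8336917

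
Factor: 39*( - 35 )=-1365=- 3^1*5^1 * 7^1*13^1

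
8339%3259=1821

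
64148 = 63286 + 862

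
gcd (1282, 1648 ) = 2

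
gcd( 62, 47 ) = 1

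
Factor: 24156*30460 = 735791760=2^4*3^2*5^1*11^1*61^1 * 1523^1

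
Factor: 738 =2^1*3^2*41^1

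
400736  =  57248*7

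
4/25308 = 1/6327 = 0.00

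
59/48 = 1 + 11/48 =1.23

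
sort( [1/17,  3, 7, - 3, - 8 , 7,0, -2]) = [ - 8, - 3,- 2, 0,1/17 , 3,7, 7] 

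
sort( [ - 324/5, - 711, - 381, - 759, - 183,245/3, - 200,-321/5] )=[ - 759, - 711,  -  381, - 200, -183, - 324/5, - 321/5,245/3]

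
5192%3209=1983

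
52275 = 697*75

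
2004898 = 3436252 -1431354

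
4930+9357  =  14287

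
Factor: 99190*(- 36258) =-3596431020 =- 2^2*3^1*5^1*7^1*13^1*109^1*6043^1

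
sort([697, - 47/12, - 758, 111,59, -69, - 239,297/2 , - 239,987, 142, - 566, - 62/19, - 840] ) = [ -840  ,-758,-566, - 239, - 239, - 69, - 47/12,-62/19, 59,111, 142,297/2,697,987] 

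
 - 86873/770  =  - 113 +137/770= -112.82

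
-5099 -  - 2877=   -  2222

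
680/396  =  170/99 = 1.72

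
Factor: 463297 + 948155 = 2^2*3^3 * 7^1*1867^1=1411452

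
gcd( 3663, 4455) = 99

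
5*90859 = 454295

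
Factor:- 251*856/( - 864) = 2^ (  -  2 )*3^( - 3)*107^1 * 251^1 = 26857/108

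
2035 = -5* (- 407 )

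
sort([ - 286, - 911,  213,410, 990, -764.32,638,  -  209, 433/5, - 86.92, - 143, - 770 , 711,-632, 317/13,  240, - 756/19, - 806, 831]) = [ - 911, - 806,-770, - 764.32,  -  632, - 286, - 209 ,  -  143, - 86.92 , - 756/19, 317/13, 433/5,213, 240,  410, 638, 711, 831, 990]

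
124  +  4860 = 4984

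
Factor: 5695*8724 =49683180 = 2^2*3^1*5^1*17^1 * 67^1 *727^1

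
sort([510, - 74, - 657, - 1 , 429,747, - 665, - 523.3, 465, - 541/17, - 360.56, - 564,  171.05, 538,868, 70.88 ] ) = [ - 665, - 657,  -  564, - 523.3, - 360.56, - 74, - 541/17, - 1,70.88,171.05,429,  465, 510,538,747,868 ] 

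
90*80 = 7200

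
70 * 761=53270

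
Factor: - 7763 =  - 7^1*1109^1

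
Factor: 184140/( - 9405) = -2^2*3^1*19^( - 1)*31^1 = - 372/19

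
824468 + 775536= 1600004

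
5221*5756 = 30052076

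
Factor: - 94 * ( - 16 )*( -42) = -2^6*3^1  *  7^1*47^1 = - 63168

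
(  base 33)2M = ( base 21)44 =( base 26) 3a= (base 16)58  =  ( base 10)88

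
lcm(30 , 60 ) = 60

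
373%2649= 373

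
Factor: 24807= 3^1 *8269^1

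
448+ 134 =582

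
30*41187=1235610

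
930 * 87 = 80910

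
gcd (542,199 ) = 1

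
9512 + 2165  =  11677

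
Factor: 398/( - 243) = - 2^1*3^ (-5)*199^1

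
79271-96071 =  - 16800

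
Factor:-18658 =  - 2^1*19^1*491^1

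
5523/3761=5523/3761 = 1.47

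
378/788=189/394 = 0.48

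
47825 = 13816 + 34009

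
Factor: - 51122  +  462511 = 11^1*149^1*251^1 = 411389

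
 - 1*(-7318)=7318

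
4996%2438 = 120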